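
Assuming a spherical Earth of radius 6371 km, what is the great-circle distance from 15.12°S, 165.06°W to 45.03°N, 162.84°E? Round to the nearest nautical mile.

Δλ = 162.84 − -165.06 = 327.90°; wrapped into (−180°, 180°]: -32.10°.
Δφ = 45.03 − -15.12 = 60.15°.
a = sin²(Δφ/2) + cos φ₁ · cos φ₂ · sin²(Δλ/2) = 0.303287.
c = 2·atan2(√a, √(1−a)) = 1.16644 rad → d = 6371·c ≈ 7431.39 km ≈ 4012.63 nmi.

4013 nmi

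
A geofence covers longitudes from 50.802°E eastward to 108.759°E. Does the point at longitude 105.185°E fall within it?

Band width going east from +50.802° to +108.759°: ((108.759 − 50.802) mod 360) = 57.957°.
Offset of +105.185° east of the west edge: ((105.185 − 50.802) mod 360) = 54.383°.
54.383° ≤ 57.957° ⇒ inside.

Yes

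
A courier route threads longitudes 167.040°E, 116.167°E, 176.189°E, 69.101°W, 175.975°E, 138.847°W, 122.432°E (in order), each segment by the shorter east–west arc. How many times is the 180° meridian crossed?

Leg 1: +167.040° → +116.167°, shortest Δλ = -50.873° (west) — does not cross 180°.
Leg 2: +116.167° → +176.189°, shortest Δλ = 60.022° (east) — does not cross 180°.
Leg 3: +176.189° → -69.101°, shortest Δλ = 114.71° (east) — crosses 180°.
Leg 4: -69.101° → +175.975°, shortest Δλ = -114.924° (west) — crosses 180°.
Leg 5: +175.975° → -138.847°, shortest Δλ = 45.178° (east) — crosses 180°.
Leg 6: -138.847° → +122.432°, shortest Δλ = -98.721° (west) — crosses 180°.
Total crossings: 4.

4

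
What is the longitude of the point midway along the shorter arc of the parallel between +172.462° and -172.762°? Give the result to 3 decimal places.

Signed shortest Δλ from +172.462° to -172.762° is +14.776°.
Midpoint longitude = +172.462° + (+14.776°)/2 = +172.462° + 7.388° = +179.850°.
(The naïve average (+172.462 + -172.762)/2 = -0.15° is on the wrong side of the globe.)

+179.850°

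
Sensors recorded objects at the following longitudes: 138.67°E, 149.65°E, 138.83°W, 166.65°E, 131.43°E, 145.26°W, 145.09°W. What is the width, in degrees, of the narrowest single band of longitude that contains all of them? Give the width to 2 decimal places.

89.74°

Sort the longitudes: -145.26°, -145.09°, -138.83°, +131.43°, +138.67°, +149.65°, +166.65°.
Eastward gaps between consecutive values (wrapping around): 0.17°, 6.26°, 270.26°, 7.24°, 10.98°, 17.00°, 48.09°.
Largest gap = 270.26° ⇒ minimal covering band is its complement: 360° − 270.26° = 89.74°.
Band runs from +131.43° eastward to -138.83°, crossing the antimeridian.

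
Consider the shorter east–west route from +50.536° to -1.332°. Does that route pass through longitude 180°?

No

Signed shortest Δλ = ((-1.332 − 50.536 + 180) mod 360) − 180 = -51.868°.
Going west by 51.868° from +50.536° reaches -1.332° without touching 180°.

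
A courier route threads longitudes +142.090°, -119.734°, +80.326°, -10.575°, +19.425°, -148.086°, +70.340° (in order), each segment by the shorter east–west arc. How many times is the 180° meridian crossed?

3

Leg 1: +142.090° → -119.734°, shortest Δλ = 98.176° (east) — crosses 180°.
Leg 2: -119.734° → +80.326°, shortest Δλ = -159.94° (west) — crosses 180°.
Leg 3: +80.326° → -10.575°, shortest Δλ = -90.901° (west) — does not cross 180°.
Leg 4: -10.575° → +19.425°, shortest Δλ = 30.0° (east) — does not cross 180°.
Leg 5: +19.425° → -148.086°, shortest Δλ = -167.511° (west) — does not cross 180°.
Leg 6: -148.086° → +70.340°, shortest Δλ = -141.574° (west) — crosses 180°.
Total crossings: 3.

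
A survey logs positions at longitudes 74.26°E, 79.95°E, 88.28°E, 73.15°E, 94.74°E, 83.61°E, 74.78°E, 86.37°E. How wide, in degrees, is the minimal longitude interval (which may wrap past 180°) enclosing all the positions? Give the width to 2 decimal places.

Sort the longitudes: +73.15°, +74.26°, +74.78°, +79.95°, +83.61°, +86.37°, +88.28°, +94.74°.
Eastward gaps between consecutive values (wrapping around): 1.11°, 0.52°, 5.17°, 3.66°, 2.76°, 1.91°, 6.46°, 338.41°.
Largest gap = 338.41° ⇒ minimal covering band is its complement: 360° − 338.41° = 21.59°.
Band runs from +73.15° eastward to +94.74°.

21.59°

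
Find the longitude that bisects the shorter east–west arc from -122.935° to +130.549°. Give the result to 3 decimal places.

-176.193°

Signed shortest Δλ from -122.935° to +130.549° is -106.516°.
Midpoint longitude = -122.935° + (-106.516°)/2 = -122.935° − 53.258° = -176.193°.
(The naïve average (-122.935 + +130.549)/2 = 3.807° is on the wrong side of the globe.)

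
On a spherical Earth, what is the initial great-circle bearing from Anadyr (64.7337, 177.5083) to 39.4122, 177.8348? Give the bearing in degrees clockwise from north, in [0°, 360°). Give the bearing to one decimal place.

179.4°

Δλ = 177.8348 − 177.5083 = 0.3265°.
θ = atan2( sin Δλ · cos φ₂ , cos φ₁ · sin φ₂ − sin φ₁ · cos φ₂ · cos Δλ )
  = atan2(0.00440, -0.42769) = 179.410° → normalised to [0°, 360°): 179.410°.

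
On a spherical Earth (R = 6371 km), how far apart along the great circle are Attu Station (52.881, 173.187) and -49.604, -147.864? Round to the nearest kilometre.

Δλ = -147.864 − 173.187 = -321.051°; wrapped into (−180°, 180°]: 38.949°.
Δφ = -49.604 − 52.881 = -102.485°.
a = sin²(Δφ/2) + cos φ₁ · cos φ₂ · sin²(Δλ/2) = 0.651561.
c = 2·atan2(√a, √(1−a)) = 1.87876 rad → d = 6371·c ≈ 11969.60 km.

11970 km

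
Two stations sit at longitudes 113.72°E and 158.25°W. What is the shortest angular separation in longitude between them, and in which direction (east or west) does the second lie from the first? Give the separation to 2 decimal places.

Raw difference: -158.25 − 113.72 = -271.97°.
Normalise into (−180°, 180°]: -271.97° + 360° = 88.03°.
Positive ⇒ the second point lies to the east; separation 88.03°.

88.03° east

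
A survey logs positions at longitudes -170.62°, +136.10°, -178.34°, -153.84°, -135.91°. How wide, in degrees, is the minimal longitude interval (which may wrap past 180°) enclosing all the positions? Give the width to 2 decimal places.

87.99°

Sort the longitudes: -178.34°, -170.62°, -153.84°, -135.91°, +136.10°.
Eastward gaps between consecutive values (wrapping around): 7.72°, 16.78°, 17.93°, 272.01°, 45.56°.
Largest gap = 272.01° ⇒ minimal covering band is its complement: 360° − 272.01° = 87.99°.
Band runs from +136.10° eastward to -135.91°, crossing the antimeridian.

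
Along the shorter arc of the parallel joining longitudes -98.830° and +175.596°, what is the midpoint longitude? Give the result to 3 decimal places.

-141.617°

Signed shortest Δλ from -98.830° to +175.596° is -85.574°.
Midpoint longitude = -98.830° + (-85.574°)/2 = -98.830° − 42.787° = -141.617°.
(The naïve average (-98.830 + +175.596)/2 = 38.383° is on the wrong side of the globe.)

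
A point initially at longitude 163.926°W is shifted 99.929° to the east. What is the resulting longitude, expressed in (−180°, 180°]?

63.997°W

Start at -163.926°; shift +99.929° → -63.997°.
-63.997° already lies in (−180°, 180°].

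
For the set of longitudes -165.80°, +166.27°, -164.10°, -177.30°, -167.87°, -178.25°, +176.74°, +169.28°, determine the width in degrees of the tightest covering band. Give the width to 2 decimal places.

29.63°

Sort the longitudes: -178.25°, -177.30°, -167.87°, -165.80°, -164.10°, +166.27°, +169.28°, +176.74°.
Eastward gaps between consecutive values (wrapping around): 0.95°, 9.43°, 2.07°, 1.70°, 330.37°, 3.01°, 7.46°, 5.01°.
Largest gap = 330.37° ⇒ minimal covering band is its complement: 360° − 330.37° = 29.63°.
Band runs from +166.27° eastward to -164.10°, crossing the antimeridian.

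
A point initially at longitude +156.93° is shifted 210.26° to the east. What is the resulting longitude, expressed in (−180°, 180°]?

+7.19°

Start at +156.93°; shift +210.26° → +367.19°.
+367.19° lies outside (−180°, 180°]; subtract 360° → +7.19°.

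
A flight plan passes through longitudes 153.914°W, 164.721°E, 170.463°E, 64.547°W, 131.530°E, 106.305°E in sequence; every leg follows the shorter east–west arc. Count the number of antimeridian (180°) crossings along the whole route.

Leg 1: -153.914° → +164.721°, shortest Δλ = -41.365° (west) — crosses 180°.
Leg 2: +164.721° → +170.463°, shortest Δλ = 5.742° (east) — does not cross 180°.
Leg 3: +170.463° → -64.547°, shortest Δλ = 124.99° (east) — crosses 180°.
Leg 4: -64.547° → +131.530°, shortest Δλ = -163.923° (west) — crosses 180°.
Leg 5: +131.530° → +106.305°, shortest Δλ = -25.225° (west) — does not cross 180°.
Total crossings: 3.

3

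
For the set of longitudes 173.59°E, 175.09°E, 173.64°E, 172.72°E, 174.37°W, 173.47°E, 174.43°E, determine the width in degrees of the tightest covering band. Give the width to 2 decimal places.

Sort the longitudes: -174.37°, +172.72°, +173.47°, +173.59°, +173.64°, +174.43°, +175.09°.
Eastward gaps between consecutive values (wrapping around): 347.09°, 0.75°, 0.12°, 0.05°, 0.79°, 0.66°, 10.54°.
Largest gap = 347.09° ⇒ minimal covering band is its complement: 360° − 347.09° = 12.91°.
Band runs from +172.72° eastward to -174.37°, crossing the antimeridian.

12.91°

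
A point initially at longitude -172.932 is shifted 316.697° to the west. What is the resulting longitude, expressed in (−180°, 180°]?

Start at -172.932°; shift −316.697° → -489.629°.
-489.629° lies outside (−180°, 180°]; add 360° → -129.629°.

-129.629°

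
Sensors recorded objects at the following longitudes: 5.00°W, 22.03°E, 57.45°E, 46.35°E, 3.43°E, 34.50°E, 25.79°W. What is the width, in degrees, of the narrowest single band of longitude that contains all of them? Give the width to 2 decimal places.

83.24°

Sort the longitudes: -25.79°, -5.00°, +3.43°, +22.03°, +34.50°, +46.35°, +57.45°.
Eastward gaps between consecutive values (wrapping around): 20.79°, 8.43°, 18.60°, 12.47°, 11.85°, 11.10°, 276.76°.
Largest gap = 276.76° ⇒ minimal covering band is its complement: 360° − 276.76° = 83.24°.
Band runs from -25.79° eastward to +57.45°.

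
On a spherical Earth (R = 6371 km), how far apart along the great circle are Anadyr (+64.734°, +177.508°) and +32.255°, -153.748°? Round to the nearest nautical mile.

2219 nmi

Δλ = -153.748 − 177.508 = -331.256°; wrapped into (−180°, 180°]: 28.744°.
Δφ = 32.255 − 64.734 = -32.479°.
a = sin²(Δφ/2) + cos φ₁ · cos φ₂ · sin²(Δλ/2) = 0.100445.
c = 2·atan2(√a, √(1−a)) = 0.64498 rad → d = 6371·c ≈ 4109.18 km ≈ 2218.78 nmi.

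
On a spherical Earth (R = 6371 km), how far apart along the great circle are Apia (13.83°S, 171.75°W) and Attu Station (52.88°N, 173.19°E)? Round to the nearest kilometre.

7557 km

Δλ = 173.19 − -171.75 = 344.94°; wrapped into (−180°, 180°]: -15.06°.
Δφ = 52.88 − -13.83 = 66.71°.
a = sin²(Δφ/2) + cos φ₁ · cos φ₂ · sin²(Δλ/2) = 0.312371.
c = 2·atan2(√a, √(1−a)) = 1.18612 rad → d = 6371·c ≈ 7556.77 km.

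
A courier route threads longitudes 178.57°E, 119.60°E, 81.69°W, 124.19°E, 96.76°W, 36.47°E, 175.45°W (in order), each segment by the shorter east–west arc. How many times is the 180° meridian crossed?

4

Leg 1: +178.57° → +119.60°, shortest Δλ = -58.97° (west) — does not cross 180°.
Leg 2: +119.60° → -81.69°, shortest Δλ = 158.71° (east) — crosses 180°.
Leg 3: -81.69° → +124.19°, shortest Δλ = -154.12° (west) — crosses 180°.
Leg 4: +124.19° → -96.76°, shortest Δλ = 139.05° (east) — crosses 180°.
Leg 5: -96.76° → +36.47°, shortest Δλ = 133.23° (east) — does not cross 180°.
Leg 6: +36.47° → -175.45°, shortest Δλ = 148.08° (east) — crosses 180°.
Total crossings: 4.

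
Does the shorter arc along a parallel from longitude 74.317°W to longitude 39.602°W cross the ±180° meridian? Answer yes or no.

Signed shortest Δλ = ((-39.602 − -74.317 + 180) mod 360) − 180 = 34.715°.
Going east by 34.715° from -74.317° reaches -39.602° without touching 180°.

No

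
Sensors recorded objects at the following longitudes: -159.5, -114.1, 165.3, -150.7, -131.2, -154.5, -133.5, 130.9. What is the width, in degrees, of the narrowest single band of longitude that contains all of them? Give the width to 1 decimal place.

Sort the longitudes: -159.5°, -154.5°, -150.7°, -133.5°, -131.2°, -114.1°, +130.9°, +165.3°.
Eastward gaps between consecutive values (wrapping around): 5.0°, 3.8°, 17.2°, 2.3°, 17.1°, 245.0°, 34.4°, 35.2°.
Largest gap = 245.0° ⇒ minimal covering band is its complement: 360° − 245.0° = 115.0°.
Band runs from +130.9° eastward to -114.1°, crossing the antimeridian.

115.0°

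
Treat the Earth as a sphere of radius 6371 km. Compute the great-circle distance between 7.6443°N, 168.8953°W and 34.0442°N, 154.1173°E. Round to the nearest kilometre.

Δλ = 154.1173 − -168.8953 = 323.0126°; wrapped into (−180°, 180°]: -36.9874°.
Δφ = 34.0442 − 7.6443 = 26.3999°.
a = sin²(Δφ/2) + cos φ₁ · cos φ₂ · sin²(Δλ/2) = 0.134774.
c = 2·atan2(√a, √(1−a)) = 0.75181 rad → d = 6371·c ≈ 4789.80 km.

4790 km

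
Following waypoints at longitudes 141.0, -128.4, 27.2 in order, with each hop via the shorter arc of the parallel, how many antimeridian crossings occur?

1

Leg 1: +141.0° → -128.4°, shortest Δλ = 90.6° (east) — crosses 180°.
Leg 2: -128.4° → +27.2°, shortest Δλ = 155.6° (east) — does not cross 180°.
Total crossings: 1.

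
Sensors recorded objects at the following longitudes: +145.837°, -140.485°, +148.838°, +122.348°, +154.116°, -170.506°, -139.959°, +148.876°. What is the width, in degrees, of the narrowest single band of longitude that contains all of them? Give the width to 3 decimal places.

97.693°

Sort the longitudes: -170.506°, -140.485°, -139.959°, +122.348°, +145.837°, +148.838°, +148.876°, +154.116°.
Eastward gaps between consecutive values (wrapping around): 30.021°, 0.526°, 262.307°, 23.489°, 3.001°, 0.038°, 5.240°, 35.378°.
Largest gap = 262.307° ⇒ minimal covering band is its complement: 360° − 262.307° = 97.693°.
Band runs from +122.348° eastward to -139.959°, crossing the antimeridian.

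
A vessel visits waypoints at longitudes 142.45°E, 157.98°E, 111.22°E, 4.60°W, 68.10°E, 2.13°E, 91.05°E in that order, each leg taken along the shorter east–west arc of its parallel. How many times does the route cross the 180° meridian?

0

Leg 1: +142.45° → +157.98°, shortest Δλ = 15.53° (east) — does not cross 180°.
Leg 2: +157.98° → +111.22°, shortest Δλ = -46.76° (west) — does not cross 180°.
Leg 3: +111.22° → -4.60°, shortest Δλ = -115.82° (west) — does not cross 180°.
Leg 4: -4.60° → +68.10°, shortest Δλ = 72.7° (east) — does not cross 180°.
Leg 5: +68.10° → +2.13°, shortest Δλ = -65.97° (west) — does not cross 180°.
Leg 6: +2.13° → +91.05°, shortest Δλ = 88.92° (east) — does not cross 180°.
Total crossings: 0.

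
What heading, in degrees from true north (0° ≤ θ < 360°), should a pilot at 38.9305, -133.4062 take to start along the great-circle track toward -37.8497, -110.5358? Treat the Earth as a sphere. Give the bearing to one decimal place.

161.8°

Δλ = -110.5358 − -133.4062 = 22.8704°.
θ = atan2( sin Δλ · cos φ₂ , cos φ₁ · sin φ₂ − sin φ₁ · cos φ₂ · cos Δλ )
  = atan2(0.30689, -0.93449) = 161.820° → normalised to [0°, 360°): 161.820°.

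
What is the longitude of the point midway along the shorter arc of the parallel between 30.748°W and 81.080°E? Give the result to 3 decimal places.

25.166°E

Signed shortest Δλ from -30.748° to +81.080° is +111.828°.
Midpoint longitude = -30.748° + (+111.828°)/2 = -30.748° + 55.914° = +25.166°.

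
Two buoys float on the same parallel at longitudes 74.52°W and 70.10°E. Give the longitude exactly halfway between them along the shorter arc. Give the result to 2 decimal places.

Signed shortest Δλ from -74.52° to +70.10° is +144.62°.
Midpoint longitude = -74.52° + (+144.62°)/2 = -74.52° + 72.31° = -2.21°.

2.21°W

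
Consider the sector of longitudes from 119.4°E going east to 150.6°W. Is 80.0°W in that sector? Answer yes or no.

Band width going east from +119.4° to -150.6°: ((-150.6 − 119.4) mod 360) = 90.0°.
Offset of -80.0° east of the west edge: ((-80.0 − 119.4) mod 360) = 160.6°.
160.6° > 90.0° ⇒ outside.

No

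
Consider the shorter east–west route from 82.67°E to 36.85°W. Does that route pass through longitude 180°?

Signed shortest Δλ = ((-36.85 − 82.67 + 180) mod 360) − 180 = -119.52°.
Going west by 119.52° from +82.67° reaches -36.85° without touching 180°.

No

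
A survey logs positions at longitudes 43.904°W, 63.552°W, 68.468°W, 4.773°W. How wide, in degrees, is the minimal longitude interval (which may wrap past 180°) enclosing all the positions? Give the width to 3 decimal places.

Sort the longitudes: -68.468°, -63.552°, -43.904°, -4.773°.
Eastward gaps between consecutive values (wrapping around): 4.916°, 19.648°, 39.131°, 296.305°.
Largest gap = 296.305° ⇒ minimal covering band is its complement: 360° − 296.305° = 63.695°.
Band runs from -68.468° eastward to -4.773°.

63.695°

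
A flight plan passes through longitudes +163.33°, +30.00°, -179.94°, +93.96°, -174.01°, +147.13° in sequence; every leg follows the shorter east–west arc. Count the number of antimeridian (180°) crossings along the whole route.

Leg 1: +163.33° → +30.00°, shortest Δλ = -133.33° (west) — does not cross 180°.
Leg 2: +30.00° → -179.94°, shortest Δλ = 150.06° (east) — crosses 180°.
Leg 3: -179.94° → +93.96°, shortest Δλ = -86.1° (west) — crosses 180°.
Leg 4: +93.96° → -174.01°, shortest Δλ = 92.03° (east) — crosses 180°.
Leg 5: -174.01° → +147.13°, shortest Δλ = -38.86° (west) — crosses 180°.
Total crossings: 4.

4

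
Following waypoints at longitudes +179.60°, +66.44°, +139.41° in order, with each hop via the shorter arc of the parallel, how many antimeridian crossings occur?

0

Leg 1: +179.60° → +66.44°, shortest Δλ = -113.16° (west) — does not cross 180°.
Leg 2: +66.44° → +139.41°, shortest Δλ = 72.97° (east) — does not cross 180°.
Total crossings: 0.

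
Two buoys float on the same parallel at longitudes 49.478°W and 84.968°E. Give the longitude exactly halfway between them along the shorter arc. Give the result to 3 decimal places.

Signed shortest Δλ from -49.478° to +84.968° is +134.446°.
Midpoint longitude = -49.478° + (+134.446°)/2 = -49.478° + 67.223° = +17.745°.

17.745°E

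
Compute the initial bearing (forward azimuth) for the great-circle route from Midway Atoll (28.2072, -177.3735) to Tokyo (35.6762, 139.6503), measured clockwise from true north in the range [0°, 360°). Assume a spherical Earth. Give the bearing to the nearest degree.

Δλ = 139.6503 − -177.3735 = 317.0238°; wrapped into (−180°, 180°]: -42.9762°.
θ = atan2( sin Δλ · cos φ₂ , cos φ₁ · sin φ₂ − sin φ₁ · cos φ₂ · cos Δλ )
  = atan2(-0.55376, 0.23303) = -67.178° → normalised to [0°, 360°): 292.822°.

293°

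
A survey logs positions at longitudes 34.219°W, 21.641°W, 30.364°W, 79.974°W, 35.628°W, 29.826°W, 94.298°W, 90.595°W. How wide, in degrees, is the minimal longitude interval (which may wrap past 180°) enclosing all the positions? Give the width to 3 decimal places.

Sort the longitudes: -94.298°, -90.595°, -79.974°, -35.628°, -34.219°, -30.364°, -29.826°, -21.641°.
Eastward gaps between consecutive values (wrapping around): 3.703°, 10.621°, 44.346°, 1.409°, 3.855°, 0.538°, 8.185°, 287.343°.
Largest gap = 287.343° ⇒ minimal covering band is its complement: 360° − 287.343° = 72.657°.
Band runs from -94.298° eastward to -21.641°.

72.657°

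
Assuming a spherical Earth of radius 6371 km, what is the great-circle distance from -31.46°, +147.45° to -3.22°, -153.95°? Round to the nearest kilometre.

6868 km

Δλ = -153.95 − 147.45 = -301.40°; wrapped into (−180°, 180°]: 58.60°.
Δφ = -3.22 − -31.46 = 28.24°.
a = sin²(Δφ/2) + cos φ₁ · cos φ₂ · sin²(Δλ/2) = 0.263481.
c = 2·atan2(√a, √(1−a)) = 1.07806 rad → d = 6371·c ≈ 6868.33 km.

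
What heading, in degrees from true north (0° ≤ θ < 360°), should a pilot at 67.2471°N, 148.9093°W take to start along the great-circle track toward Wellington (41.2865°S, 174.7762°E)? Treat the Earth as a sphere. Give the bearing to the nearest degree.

209°

Δλ = 174.7762 − -148.9093 = 323.6855°; wrapped into (−180°, 180°]: -36.3145°.
θ = atan2( sin Δλ · cos φ₂ , cos φ₁ · sin φ₂ − sin φ₁ · cos φ₂ · cos Δλ )
  = atan2(-0.44500, -0.81355) = -151.322° → normalised to [0°, 360°): 208.678°.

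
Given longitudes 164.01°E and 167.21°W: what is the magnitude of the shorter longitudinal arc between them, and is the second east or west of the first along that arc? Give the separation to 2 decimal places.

28.78° east

Raw difference: -167.21 − 164.01 = -331.22°.
Normalise into (−180°, 180°]: -331.22° + 360° = 28.78°.
Positive ⇒ the second point lies to the east; separation 28.78°.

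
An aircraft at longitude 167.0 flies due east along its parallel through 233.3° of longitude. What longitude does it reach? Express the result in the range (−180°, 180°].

Start at +167.0°; shift +233.3° → +400.3°.
+400.3° lies outside (−180°, 180°]; subtract 360° → +40.3°.

+40.3°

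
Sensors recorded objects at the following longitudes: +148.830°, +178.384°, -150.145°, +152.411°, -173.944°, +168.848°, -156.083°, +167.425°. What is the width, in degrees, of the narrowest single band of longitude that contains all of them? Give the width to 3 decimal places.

61.025°

Sort the longitudes: -173.944°, -156.083°, -150.145°, +148.830°, +152.411°, +167.425°, +168.848°, +178.384°.
Eastward gaps between consecutive values (wrapping around): 17.861°, 5.938°, 298.975°, 3.581°, 15.014°, 1.423°, 9.536°, 7.672°.
Largest gap = 298.975° ⇒ minimal covering band is its complement: 360° − 298.975° = 61.025°.
Band runs from +148.830° eastward to -150.145°, crossing the antimeridian.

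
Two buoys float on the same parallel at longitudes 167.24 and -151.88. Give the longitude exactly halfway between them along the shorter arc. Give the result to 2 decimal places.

-172.32°

Signed shortest Δλ from +167.24° to -151.88° is +40.88°.
Midpoint longitude = +167.24° + (+40.88°)/2 = +167.24° + 20.44° = +187.68°.
Normalise into (−180°, 180°]: -172.32°.
(The naïve average (+167.24 + -151.88)/2 = 7.68° is on the wrong side of the globe.)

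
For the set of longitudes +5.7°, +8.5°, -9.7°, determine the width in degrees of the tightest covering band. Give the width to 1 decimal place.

Sort the longitudes: -9.7°, +5.7°, +8.5°.
Eastward gaps between consecutive values (wrapping around): 15.4°, 2.8°, 341.8°.
Largest gap = 341.8° ⇒ minimal covering band is its complement: 360° − 341.8° = 18.2°.
Band runs from -9.7° eastward to +8.5°.

18.2°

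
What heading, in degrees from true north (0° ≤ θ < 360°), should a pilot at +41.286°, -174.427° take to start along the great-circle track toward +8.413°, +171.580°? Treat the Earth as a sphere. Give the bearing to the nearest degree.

205°

Δλ = 171.580 − -174.427 = 346.007°; wrapped into (−180°, 180°]: -13.993°.
θ = atan2( sin Δλ · cos φ₂ , cos φ₁ · sin φ₂ − sin φ₁ · cos φ₂ · cos Δλ )
  = atan2(-0.23920, -0.52341) = -155.439° → normalised to [0°, 360°): 204.561°.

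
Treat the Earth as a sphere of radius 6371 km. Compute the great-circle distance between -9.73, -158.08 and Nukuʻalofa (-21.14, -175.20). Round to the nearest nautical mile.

Δλ = -175.20 − -158.08 = -17.12°.
Δφ = -21.14 − -9.73 = -11.41°.
a = sin²(Δφ/2) + cos φ₁ · cos φ₂ · sin²(Δλ/2) = 0.030248.
c = 2·atan2(√a, √(1−a)) = 0.34962 rad → d = 6371·c ≈ 2227.42 km ≈ 1202.71 nmi.

1203 nmi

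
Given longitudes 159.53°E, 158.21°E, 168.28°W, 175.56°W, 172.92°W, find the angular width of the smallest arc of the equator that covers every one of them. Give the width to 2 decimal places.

33.51°

Sort the longitudes: -175.56°, -172.92°, -168.28°, +158.21°, +159.53°.
Eastward gaps between consecutive values (wrapping around): 2.64°, 4.64°, 326.49°, 1.32°, 24.91°.
Largest gap = 326.49° ⇒ minimal covering band is its complement: 360° − 326.49° = 33.51°.
Band runs from +158.21° eastward to -168.28°, crossing the antimeridian.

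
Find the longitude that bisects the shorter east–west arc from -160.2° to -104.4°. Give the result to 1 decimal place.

-132.3°

Signed shortest Δλ from -160.2° to -104.4° is +55.8°.
Midpoint longitude = -160.2° + (+55.8°)/2 = -160.2° + 27.9° = -132.3°.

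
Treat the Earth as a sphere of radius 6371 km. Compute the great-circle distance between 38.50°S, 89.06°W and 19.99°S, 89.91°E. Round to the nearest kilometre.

Δλ = 89.91 − -89.06 = 178.97°.
Δφ = -19.99 − -38.50 = 18.51°.
a = sin²(Δφ/2) + cos φ₁ · cos φ₂ · sin²(Δλ/2) = 0.761264.
c = 2·atan2(√a, √(1−a)) = 2.12061 rad → d = 6371·c ≈ 13510.41 km.

13510 km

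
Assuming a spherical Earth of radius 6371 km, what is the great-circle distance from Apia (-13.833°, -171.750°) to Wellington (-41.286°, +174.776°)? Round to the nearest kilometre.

Δλ = 174.776 − -171.750 = 346.526°; wrapped into (−180°, 180°]: -13.474°.
Δφ = -41.286 − -13.833 = -27.453°.
a = sin²(Δφ/2) + cos φ₁ · cos φ₂ · sin²(Δλ/2) = 0.066347.
c = 2·atan2(√a, √(1−a)) = 0.52103 rad → d = 6371·c ≈ 3319.48 km.

3319 km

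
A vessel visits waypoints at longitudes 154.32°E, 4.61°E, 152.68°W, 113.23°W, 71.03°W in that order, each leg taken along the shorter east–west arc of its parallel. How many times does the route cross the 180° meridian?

Leg 1: +154.32° → +4.61°, shortest Δλ = -149.71° (west) — does not cross 180°.
Leg 2: +4.61° → -152.68°, shortest Δλ = -157.29° (west) — does not cross 180°.
Leg 3: -152.68° → -113.23°, shortest Δλ = 39.45° (east) — does not cross 180°.
Leg 4: -113.23° → -71.03°, shortest Δλ = 42.2° (east) — does not cross 180°.
Total crossings: 0.

0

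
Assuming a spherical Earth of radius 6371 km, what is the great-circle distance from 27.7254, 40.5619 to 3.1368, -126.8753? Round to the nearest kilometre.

Δλ = -126.8753 − 40.5619 = -167.4372°.
Δφ = 3.1368 − 27.7254 = -24.5886°.
a = sin²(Δφ/2) + cos φ₁ · cos φ₂ · sin²(Δλ/2) = 0.918621.
c = 2·atan2(√a, √(1−a)) = 2.56302 rad → d = 6371·c ≈ 16328.98 km.

16329 km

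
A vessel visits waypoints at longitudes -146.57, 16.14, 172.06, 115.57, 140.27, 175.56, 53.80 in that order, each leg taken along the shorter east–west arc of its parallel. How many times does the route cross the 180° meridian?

Leg 1: -146.57° → +16.14°, shortest Δλ = 162.71° (east) — does not cross 180°.
Leg 2: +16.14° → +172.06°, shortest Δλ = 155.92° (east) — does not cross 180°.
Leg 3: +172.06° → +115.57°, shortest Δλ = -56.49° (west) — does not cross 180°.
Leg 4: +115.57° → +140.27°, shortest Δλ = 24.7° (east) — does not cross 180°.
Leg 5: +140.27° → +175.56°, shortest Δλ = 35.29° (east) — does not cross 180°.
Leg 6: +175.56° → +53.80°, shortest Δλ = -121.76° (west) — does not cross 180°.
Total crossings: 0.

0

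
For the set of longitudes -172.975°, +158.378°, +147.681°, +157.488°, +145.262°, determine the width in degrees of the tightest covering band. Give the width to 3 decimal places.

Sort the longitudes: -172.975°, +145.262°, +147.681°, +157.488°, +158.378°.
Eastward gaps between consecutive values (wrapping around): 318.237°, 2.419°, 9.807°, 0.890°, 28.647°.
Largest gap = 318.237° ⇒ minimal covering band is its complement: 360° − 318.237° = 41.763°.
Band runs from +145.262° eastward to -172.975°, crossing the antimeridian.

41.763°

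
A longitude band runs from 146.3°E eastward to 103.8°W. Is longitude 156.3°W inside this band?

Band width going east from +146.3° to -103.8°: ((-103.8 − 146.3) mod 360) = 109.9°.
Offset of -156.3° east of the west edge: ((-156.3 − 146.3) mod 360) = 57.4°.
57.4° ≤ 109.9° ⇒ inside.

Yes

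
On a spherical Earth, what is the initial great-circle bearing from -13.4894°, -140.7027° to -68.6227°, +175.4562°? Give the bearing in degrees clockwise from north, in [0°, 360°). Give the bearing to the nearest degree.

197°

Δλ = 175.4562 − -140.7027 = 316.1589°; wrapped into (−180°, 180°]: -43.8411°.
θ = atan2( sin Δλ · cos φ₂ , cos φ₁ · sin φ₂ − sin φ₁ · cos φ₂ · cos Δλ )
  = atan2(-0.25248, -0.84418) = -163.349° → normalised to [0°, 360°): 196.651°.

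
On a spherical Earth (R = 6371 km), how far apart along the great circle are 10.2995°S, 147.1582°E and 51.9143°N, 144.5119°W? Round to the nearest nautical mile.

Δλ = -144.5119 − 147.1582 = -291.6701°; wrapped into (−180°, 180°]: 68.3299°.
Δφ = 51.9143 − -10.2995 = 62.2138°.
a = sin²(Δφ/2) + cos φ₁ · cos φ₂ · sin²(Δλ/2) = 0.458311.
c = 2·atan2(√a, √(1−a)) = 1.48732 rad → d = 6371·c ≈ 9475.72 km ≈ 5116.48 nmi.

5116 nmi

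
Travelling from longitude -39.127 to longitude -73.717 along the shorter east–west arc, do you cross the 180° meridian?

No

Signed shortest Δλ = ((-73.717 − -39.127 + 180) mod 360) − 180 = -34.59°.
Going west by 34.59° from -39.127° reaches -73.717° without touching 180°.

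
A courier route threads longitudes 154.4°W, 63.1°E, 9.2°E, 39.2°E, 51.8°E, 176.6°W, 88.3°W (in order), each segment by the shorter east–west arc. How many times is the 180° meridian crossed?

Leg 1: -154.4° → +63.1°, shortest Δλ = -142.5° (west) — crosses 180°.
Leg 2: +63.1° → +9.2°, shortest Δλ = -53.9° (west) — does not cross 180°.
Leg 3: +9.2° → +39.2°, shortest Δλ = 30.0° (east) — does not cross 180°.
Leg 4: +39.2° → +51.8°, shortest Δλ = 12.6° (east) — does not cross 180°.
Leg 5: +51.8° → -176.6°, shortest Δλ = 131.6° (east) — crosses 180°.
Leg 6: -176.6° → -88.3°, shortest Δλ = 88.3° (east) — does not cross 180°.
Total crossings: 2.

2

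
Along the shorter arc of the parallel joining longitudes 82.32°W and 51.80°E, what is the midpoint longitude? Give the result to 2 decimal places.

Signed shortest Δλ from -82.32° to +51.80° is +134.12°.
Midpoint longitude = -82.32° + (+134.12°)/2 = -82.32° + 67.06° = -15.26°.

15.26°W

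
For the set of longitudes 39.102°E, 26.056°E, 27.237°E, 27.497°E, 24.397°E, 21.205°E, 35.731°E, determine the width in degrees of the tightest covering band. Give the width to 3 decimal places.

17.897°

Sort the longitudes: +21.205°, +24.397°, +26.056°, +27.237°, +27.497°, +35.731°, +39.102°.
Eastward gaps between consecutive values (wrapping around): 3.192°, 1.659°, 1.181°, 0.260°, 8.234°, 3.371°, 342.103°.
Largest gap = 342.103° ⇒ minimal covering band is its complement: 360° − 342.103° = 17.897°.
Band runs from +21.205° eastward to +39.102°.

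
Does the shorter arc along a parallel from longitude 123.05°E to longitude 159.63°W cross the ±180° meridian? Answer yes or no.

Yes

Naïve |-159.63 − 123.05| = 282.68° > 180°, so the shorter arc goes the other way round — across 180°.
Signed shortest Δλ = ((-159.63 − 123.05 + 180) mod 360) − 180 = 77.32°.
Going east by 77.32° from +123.05° passes through 180° before reaching -159.63°.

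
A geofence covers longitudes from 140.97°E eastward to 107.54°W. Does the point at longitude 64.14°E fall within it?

Band width going east from +140.97° to -107.54°: ((-107.54 − 140.97) mod 360) = 111.49°.
Offset of +64.14° east of the west edge: ((64.14 − 140.97) mod 360) = 283.17°.
283.17° > 111.49° ⇒ outside.

No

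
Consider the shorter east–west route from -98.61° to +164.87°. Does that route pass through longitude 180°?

Yes

Naïve |164.87 − -98.61| = 263.48° > 180°, so the shorter arc goes the other way round — across 180°.
Signed shortest Δλ = ((164.87 − -98.61 + 180) mod 360) − 180 = -96.52°.
Going west by 96.52° from -98.61° passes through 180° before reaching +164.87°.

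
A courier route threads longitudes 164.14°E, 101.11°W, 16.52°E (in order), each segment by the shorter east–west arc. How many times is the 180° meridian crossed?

Leg 1: +164.14° → -101.11°, shortest Δλ = 94.75° (east) — crosses 180°.
Leg 2: -101.11° → +16.52°, shortest Δλ = 117.63° (east) — does not cross 180°.
Total crossings: 1.

1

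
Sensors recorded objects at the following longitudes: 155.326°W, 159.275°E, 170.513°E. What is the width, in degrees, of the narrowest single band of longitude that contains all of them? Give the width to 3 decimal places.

Sort the longitudes: -155.326°, +159.275°, +170.513°.
Eastward gaps between consecutive values (wrapping around): 314.601°, 11.238°, 34.161°.
Largest gap = 314.601° ⇒ minimal covering band is its complement: 360° − 314.601° = 45.399°.
Band runs from +159.275° eastward to -155.326°, crossing the antimeridian.

45.399°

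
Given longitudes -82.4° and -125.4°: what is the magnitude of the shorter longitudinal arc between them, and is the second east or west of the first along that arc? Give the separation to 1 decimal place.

43.0° west

Raw difference: -125.4 − -82.4 = -43.0°.
Normalise into (−180°, 180°]: -43.0° stays -43.0°.
Negative ⇒ the second point lies to the west; separation 43.0°.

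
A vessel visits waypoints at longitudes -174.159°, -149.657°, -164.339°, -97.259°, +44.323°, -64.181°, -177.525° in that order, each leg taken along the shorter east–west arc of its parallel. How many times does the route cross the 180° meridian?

0

Leg 1: -174.159° → -149.657°, shortest Δλ = 24.502° (east) — does not cross 180°.
Leg 2: -149.657° → -164.339°, shortest Δλ = -14.682° (west) — does not cross 180°.
Leg 3: -164.339° → -97.259°, shortest Δλ = 67.08° (east) — does not cross 180°.
Leg 4: -97.259° → +44.323°, shortest Δλ = 141.582° (east) — does not cross 180°.
Leg 5: +44.323° → -64.181°, shortest Δλ = -108.504° (west) — does not cross 180°.
Leg 6: -64.181° → -177.525°, shortest Δλ = -113.344° (west) — does not cross 180°.
Total crossings: 0.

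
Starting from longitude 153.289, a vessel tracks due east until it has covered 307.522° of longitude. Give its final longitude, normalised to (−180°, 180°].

Start at +153.289°; shift +307.522° → +460.811°.
+460.811° lies outside (−180°, 180°]; subtract 360° → +100.811°.

+100.811°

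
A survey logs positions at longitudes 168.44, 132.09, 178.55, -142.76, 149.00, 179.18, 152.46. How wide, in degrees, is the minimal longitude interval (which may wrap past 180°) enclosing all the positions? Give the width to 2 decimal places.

Sort the longitudes: -142.76°, +132.09°, +149.00°, +152.46°, +168.44°, +178.55°, +179.18°.
Eastward gaps between consecutive values (wrapping around): 274.85°, 16.91°, 3.46°, 15.98°, 10.11°, 0.63°, 38.06°.
Largest gap = 274.85° ⇒ minimal covering band is its complement: 360° − 274.85° = 85.15°.
Band runs from +132.09° eastward to -142.76°, crossing the antimeridian.

85.15°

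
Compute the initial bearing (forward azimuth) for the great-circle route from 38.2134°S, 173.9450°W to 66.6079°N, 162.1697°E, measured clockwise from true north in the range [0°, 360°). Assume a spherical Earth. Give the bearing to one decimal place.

Δλ = 162.1697 − -173.9450 = 336.1147°; wrapped into (−180°, 180°]: -23.8853°.
θ = atan2( sin Δλ · cos φ₂ , cos φ₁ · sin φ₂ − sin φ₁ · cos φ₂ · cos Δλ )
  = atan2(-0.16076, 0.94570) = -9.647° → normalised to [0°, 360°): 350.353°.

350.4°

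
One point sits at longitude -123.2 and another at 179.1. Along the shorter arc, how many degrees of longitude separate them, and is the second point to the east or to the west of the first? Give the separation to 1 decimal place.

57.7° west

Raw difference: 179.1 − -123.2 = 302.3°.
Normalise into (−180°, 180°]: 302.3° − 360° = -57.7°.
Negative ⇒ the second point lies to the west; separation 57.7°.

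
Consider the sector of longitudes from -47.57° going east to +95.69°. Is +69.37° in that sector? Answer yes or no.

Band width going east from -47.57° to +95.69°: ((95.69 − -47.57) mod 360) = 143.26°.
Offset of +69.37° east of the west edge: ((69.37 − -47.57) mod 360) = 116.94°.
116.94° ≤ 143.26° ⇒ inside.

Yes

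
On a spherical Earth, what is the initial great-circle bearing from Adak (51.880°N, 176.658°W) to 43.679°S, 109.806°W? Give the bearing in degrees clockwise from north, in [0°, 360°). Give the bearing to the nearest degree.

134°

Δλ = -109.806 − -176.658 = 66.852°.
θ = atan2( sin Δλ · cos φ₂ , cos φ₁ · sin φ₂ − sin φ₁ · cos φ₂ · cos Δλ )
  = atan2(0.66500, -0.64999) = 134.346° → normalised to [0°, 360°): 134.346°.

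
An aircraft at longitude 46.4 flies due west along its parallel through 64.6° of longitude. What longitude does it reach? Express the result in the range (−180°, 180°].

-18.2°

Start at +46.4°; shift −64.6° → -18.2°.
-18.2° already lies in (−180°, 180°].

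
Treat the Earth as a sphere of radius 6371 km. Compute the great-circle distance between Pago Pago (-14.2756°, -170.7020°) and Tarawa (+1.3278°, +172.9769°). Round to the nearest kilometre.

Δλ = 172.9769 − -170.7020 = 343.6789°; wrapped into (−180°, 180°]: -16.3211°.
Δφ = 1.3278 − -14.2756 = 15.6034°.
a = sin²(Δφ/2) + cos φ₁ · cos φ₂ · sin²(Δλ/2) = 0.037948.
c = 2·atan2(√a, √(1−a)) = 0.39211 rad → d = 6371·c ≈ 2498.16 km.

2498 km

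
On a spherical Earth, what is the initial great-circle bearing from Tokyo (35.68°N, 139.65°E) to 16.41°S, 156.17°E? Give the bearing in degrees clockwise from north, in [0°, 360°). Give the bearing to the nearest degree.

Δλ = 156.17 − 139.65 = 16.52°.
θ = atan2( sin Δλ · cos φ₂ , cos φ₁ · sin φ₂ − sin φ₁ · cos φ₂ · cos Δλ )
  = atan2(0.27277, -0.76588) = 160.397° → normalised to [0°, 360°): 160.397°.

160°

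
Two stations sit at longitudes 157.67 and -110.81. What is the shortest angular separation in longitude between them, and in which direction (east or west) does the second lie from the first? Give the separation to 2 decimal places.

91.52° east

Raw difference: -110.81 − 157.67 = -268.48°.
Normalise into (−180°, 180°]: -268.48° + 360° = 91.52°.
Positive ⇒ the second point lies to the east; separation 91.52°.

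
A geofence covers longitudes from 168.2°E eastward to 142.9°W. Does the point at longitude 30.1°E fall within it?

No

Band width going east from +168.2° to -142.9°: ((-142.9 − 168.2) mod 360) = 48.9°.
Offset of +30.1° east of the west edge: ((30.1 − 168.2) mod 360) = 221.9°.
221.9° > 48.9° ⇒ outside.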